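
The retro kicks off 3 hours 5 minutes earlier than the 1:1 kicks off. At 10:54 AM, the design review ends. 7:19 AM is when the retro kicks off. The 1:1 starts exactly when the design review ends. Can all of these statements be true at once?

No

The 1:1 starts at 10:54 AM.
The retro starts at 10:54 AM − 185 min = 7:49 AM.
But the retro is also said to start at 7:19 AM — a 30-minute conflict.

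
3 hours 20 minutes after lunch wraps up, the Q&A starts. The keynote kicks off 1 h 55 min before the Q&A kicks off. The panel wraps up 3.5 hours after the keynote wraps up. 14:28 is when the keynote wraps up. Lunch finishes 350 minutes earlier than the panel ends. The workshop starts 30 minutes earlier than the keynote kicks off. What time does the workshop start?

The panel ends at 14:28 + 210 min = 17:58.
Lunch ends at 17:58 − 350 min = 12:08.
The Q&A starts at 12:08 + 200 min = 15:28.
The keynote starts at 15:28 − 115 min = 13:33.
The workshop starts at 13:33 − 30 min = 13:03.

13:03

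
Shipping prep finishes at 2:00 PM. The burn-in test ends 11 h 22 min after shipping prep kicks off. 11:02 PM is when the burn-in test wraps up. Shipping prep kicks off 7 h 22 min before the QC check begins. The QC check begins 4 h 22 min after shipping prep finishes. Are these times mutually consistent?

The QC check starts at 2:00 PM + 262 min = 6:22 PM.
Shipping prep starts at 6:22 PM − 442 min = 11:00 AM.
The burn-in test ends at 11:00 AM + 682 min = 10:22 PM.
But the burn-in test is also said to end at 11:02 PM — a 40-minute conflict.

No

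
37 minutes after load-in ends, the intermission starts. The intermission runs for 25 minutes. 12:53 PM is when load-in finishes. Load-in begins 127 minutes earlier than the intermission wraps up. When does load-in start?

The intermission starts at 12:53 PM + 37 min = 1:30 PM.
The intermission ends at 1:30 PM + 25 min = 1:55 PM.
Load-in starts at 1:55 PM − 127 min = 11:48 AM.

11:48 AM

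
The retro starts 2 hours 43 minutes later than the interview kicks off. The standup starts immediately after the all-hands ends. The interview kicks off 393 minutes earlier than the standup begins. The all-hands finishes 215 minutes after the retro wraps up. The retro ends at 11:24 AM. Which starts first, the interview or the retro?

the interview

The all-hands ends at 11:24 AM + 215 min = 2:59 PM.
So the standup starts at 2:59 PM.
The interview starts at 2:59 PM − 393 min = 8:26 AM.
The retro starts at 8:26 AM + 163 min = 11:09 AM.
The interview starts at 8:26 AM and the retro starts at 11:09 AM, so the interview is first.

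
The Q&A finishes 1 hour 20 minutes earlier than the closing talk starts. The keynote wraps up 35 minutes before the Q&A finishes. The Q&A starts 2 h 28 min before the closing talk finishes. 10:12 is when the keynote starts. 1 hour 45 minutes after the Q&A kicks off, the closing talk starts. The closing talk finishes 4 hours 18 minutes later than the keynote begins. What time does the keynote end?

The closing talk ends at 10:12 + 258 min = 14:30.
The Q&A starts at 14:30 − 148 min = 12:02.
The closing talk starts at 12:02 + 105 min = 13:47.
The Q&A ends at 13:47 − 80 min = 12:27.
The keynote ends at 12:27 − 35 min = 11:52.

11:52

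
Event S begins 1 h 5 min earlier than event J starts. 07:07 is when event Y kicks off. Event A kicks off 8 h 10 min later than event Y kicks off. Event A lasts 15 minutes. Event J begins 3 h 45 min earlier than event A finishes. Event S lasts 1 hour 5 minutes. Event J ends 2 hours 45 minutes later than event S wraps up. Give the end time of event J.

14:32

Event A starts at 07:07 + 490 min = 15:17.
Event A ends at 15:17 + 15 min = 15:32.
Event J starts at 15:32 − 225 min = 11:47.
Event S starts at 11:47 − 65 min = 10:42.
Event S ends at 10:42 + 65 min = 11:47.
Event J ends at 11:47 + 165 min = 14:32.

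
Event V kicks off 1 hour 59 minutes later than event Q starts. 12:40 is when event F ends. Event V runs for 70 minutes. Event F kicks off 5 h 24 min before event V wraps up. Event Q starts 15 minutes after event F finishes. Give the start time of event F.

10:40

Event Q starts at 12:40 + 15 min = 12:55.
Event V starts at 12:55 + 119 min = 14:54.
Event V ends at 14:54 + 70 min = 16:04.
Event F starts at 16:04 − 324 min = 10:40.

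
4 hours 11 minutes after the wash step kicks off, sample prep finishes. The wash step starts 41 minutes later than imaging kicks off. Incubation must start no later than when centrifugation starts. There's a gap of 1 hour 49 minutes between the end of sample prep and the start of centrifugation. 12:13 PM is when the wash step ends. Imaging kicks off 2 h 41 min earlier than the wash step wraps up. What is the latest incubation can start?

Imaging starts at 12:13 PM − 161 min = 9:32 AM.
The wash step starts at 9:32 AM + 41 min = 10:13 AM.
Sample prep ends at 10:13 AM + 251 min = 2:24 PM.
Centrifugation starts at 2:24 PM + 109 min = 4:13 PM.
Incubation is bounded by centrifugation, so the latest it can start is 4:13 PM.

4:13 PM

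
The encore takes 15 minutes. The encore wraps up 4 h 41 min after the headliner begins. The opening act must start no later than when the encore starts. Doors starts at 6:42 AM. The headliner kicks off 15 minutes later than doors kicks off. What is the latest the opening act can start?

The headliner starts at 6:42 AM + 15 min = 6:57 AM.
The encore ends at 6:57 AM + 281 min = 11:38 AM.
The encore starts at 11:38 AM − 15 min = 11:23 AM.
The opening act is bounded by the encore, so the latest it can start is 11:23 AM.

11:23 AM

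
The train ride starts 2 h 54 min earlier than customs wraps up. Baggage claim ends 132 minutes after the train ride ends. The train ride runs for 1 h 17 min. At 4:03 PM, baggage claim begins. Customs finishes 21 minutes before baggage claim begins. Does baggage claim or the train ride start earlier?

the train ride

Customs ends at 4:03 PM − 21 min = 3:42 PM.
The train ride starts at 3:42 PM − 174 min = 12:48 PM.
Baggage claim starts at 4:03 PM and the train ride starts at 12:48 PM, so the train ride is first.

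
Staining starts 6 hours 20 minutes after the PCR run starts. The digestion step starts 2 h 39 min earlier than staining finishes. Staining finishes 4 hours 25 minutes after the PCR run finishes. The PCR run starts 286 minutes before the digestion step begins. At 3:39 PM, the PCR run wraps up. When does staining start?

6:59 PM

Staining ends at 3:39 PM + 265 min = 8:04 PM.
The digestion step starts at 8:04 PM − 159 min = 5:25 PM.
The PCR run starts at 5:25 PM − 286 min = 12:39 PM.
Staining starts at 12:39 PM + 380 min = 6:59 PM.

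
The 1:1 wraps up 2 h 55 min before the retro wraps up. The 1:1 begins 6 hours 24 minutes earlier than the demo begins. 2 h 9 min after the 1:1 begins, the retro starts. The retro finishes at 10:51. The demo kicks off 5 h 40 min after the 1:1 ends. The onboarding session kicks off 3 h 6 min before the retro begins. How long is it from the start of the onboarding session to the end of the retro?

The 1:1 ends at 10:51 − 175 min = 07:56.
The demo starts at 07:56 + 340 min = 13:36.
The 1:1 starts at 13:36 − 384 min = 07:12.
The retro starts at 07:12 + 129 min = 09:21.
The onboarding session starts at 09:21 − 186 min = 06:15.
From 06:15 to 10:51 is 4 h 36 min.

4 h 36 min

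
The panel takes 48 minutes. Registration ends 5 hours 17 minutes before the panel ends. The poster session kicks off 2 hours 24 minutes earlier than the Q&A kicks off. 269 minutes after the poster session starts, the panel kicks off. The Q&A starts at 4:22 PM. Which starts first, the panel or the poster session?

The poster session starts at 4:22 PM − 144 min = 1:58 PM.
The panel starts at 1:58 PM + 269 min = 6:27 PM.
The panel starts at 6:27 PM and the poster session starts at 1:58 PM, so the poster session is first.

the poster session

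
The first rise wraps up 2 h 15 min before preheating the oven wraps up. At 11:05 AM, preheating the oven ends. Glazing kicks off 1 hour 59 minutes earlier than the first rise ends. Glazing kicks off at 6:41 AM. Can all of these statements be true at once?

The first rise ends at 11:05 AM − 135 min = 8:50 AM.
Glazing starts at 8:50 AM − 119 min = 6:51 AM.
But glazing is also said to start at 6:41 AM — a 10-minute conflict.

No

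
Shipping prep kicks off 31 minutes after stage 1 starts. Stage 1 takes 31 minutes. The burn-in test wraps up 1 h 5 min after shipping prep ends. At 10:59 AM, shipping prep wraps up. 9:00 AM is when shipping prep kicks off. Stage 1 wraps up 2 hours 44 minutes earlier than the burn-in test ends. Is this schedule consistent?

The burn-in test ends at 10:59 AM + 65 min = 12:04 PM.
Stage 1 ends at 12:04 PM − 164 min = 9:20 AM.
Stage 1 starts at 9:20 AM − 31 min = 8:49 AM.
Shipping prep starts at 8:49 AM + 31 min = 9:20 AM.
But shipping prep is also said to start at 9:00 AM — a 20-minute conflict.

No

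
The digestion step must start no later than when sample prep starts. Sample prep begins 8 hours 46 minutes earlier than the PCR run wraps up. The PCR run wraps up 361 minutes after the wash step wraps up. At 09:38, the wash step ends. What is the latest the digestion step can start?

The PCR run ends at 09:38 + 361 min = 15:39.
Sample prep starts at 15:39 − 526 min = 06:53.
The digestion step is bounded by sample prep, so the latest it can start is 06:53.

06:53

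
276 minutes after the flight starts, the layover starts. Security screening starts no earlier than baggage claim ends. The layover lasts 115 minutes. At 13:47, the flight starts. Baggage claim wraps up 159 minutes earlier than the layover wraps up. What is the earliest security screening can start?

The layover starts at 13:47 + 276 min = 18:23.
The layover ends at 18:23 + 115 min = 20:18.
Baggage claim ends at 20:18 − 159 min = 17:39.
Security screening is bounded by baggage claim, so the earliest it can start is 17:39.

17:39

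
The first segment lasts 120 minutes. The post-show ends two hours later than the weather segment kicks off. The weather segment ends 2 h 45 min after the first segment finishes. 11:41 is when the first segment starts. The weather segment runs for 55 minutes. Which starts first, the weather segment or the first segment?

The first segment ends at 11:41 + 120 min = 13:41.
The weather segment ends at 13:41 + 165 min = 16:26.
The weather segment starts at 16:26 − 55 min = 15:31.
The weather segment starts at 15:31 and the first segment starts at 11:41, so the first segment is first.

the first segment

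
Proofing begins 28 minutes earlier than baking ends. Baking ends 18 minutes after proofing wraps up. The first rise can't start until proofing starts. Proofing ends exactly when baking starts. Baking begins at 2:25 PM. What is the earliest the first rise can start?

Proofing ends at 2:25 PM.
Baking ends at 2:25 PM + 18 min = 2:43 PM.
Proofing starts at 2:43 PM − 28 min = 2:15 PM.
The first rise is bounded by proofing, so the earliest it can start is 2:15 PM.

2:15 PM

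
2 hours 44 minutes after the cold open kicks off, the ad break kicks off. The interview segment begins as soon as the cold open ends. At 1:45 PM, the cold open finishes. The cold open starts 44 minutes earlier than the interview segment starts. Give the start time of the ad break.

The interview segment starts at 1:45 PM.
The cold open starts at 1:45 PM − 44 min = 1:01 PM.
The ad break starts at 1:01 PM + 164 min = 3:45 PM.

3:45 PM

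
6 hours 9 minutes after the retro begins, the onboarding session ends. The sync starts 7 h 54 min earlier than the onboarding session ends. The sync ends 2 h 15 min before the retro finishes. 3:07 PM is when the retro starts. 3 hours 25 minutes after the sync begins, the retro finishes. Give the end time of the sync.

The onboarding session ends at 3:07 PM + 369 min = 9:16 PM.
The sync starts at 9:16 PM − 474 min = 1:22 PM.
The retro ends at 1:22 PM + 205 min = 4:47 PM.
The sync ends at 4:47 PM − 135 min = 2:32 PM.

2:32 PM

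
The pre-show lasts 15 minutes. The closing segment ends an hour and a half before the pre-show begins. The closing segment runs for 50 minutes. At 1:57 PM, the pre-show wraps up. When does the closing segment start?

11:22 AM

The pre-show starts at 1:57 PM − 15 min = 1:42 PM.
The closing segment ends at 1:42 PM − 90 min = 12:12 PM.
The closing segment starts at 12:12 PM − 50 min = 11:22 AM.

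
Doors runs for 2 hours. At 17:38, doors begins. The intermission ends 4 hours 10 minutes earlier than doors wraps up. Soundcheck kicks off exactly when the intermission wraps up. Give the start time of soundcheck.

15:28

Doors ends at 17:38 + 120 min = 19:38.
The intermission ends at 19:38 − 250 min = 15:28.
So soundcheck starts at 15:28.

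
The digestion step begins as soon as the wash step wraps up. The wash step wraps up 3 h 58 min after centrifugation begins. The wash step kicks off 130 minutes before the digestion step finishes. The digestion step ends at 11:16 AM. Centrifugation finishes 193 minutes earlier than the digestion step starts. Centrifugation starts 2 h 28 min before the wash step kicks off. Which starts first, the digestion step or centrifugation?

The wash step starts at 11:16 AM − 130 min = 9:06 AM.
Centrifugation starts at 9:06 AM − 148 min = 6:38 AM.
The wash step ends at 6:38 AM + 238 min = 10:36 AM.
So the digestion step starts at 10:36 AM.
The digestion step starts at 10:36 AM and centrifugation starts at 6:38 AM, so centrifugation is first.

centrifugation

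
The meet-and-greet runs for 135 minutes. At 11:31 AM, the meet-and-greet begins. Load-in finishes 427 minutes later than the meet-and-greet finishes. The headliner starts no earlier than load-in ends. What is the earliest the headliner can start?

8:53 PM

The meet-and-greet ends at 11:31 AM + 135 min = 1:46 PM.
Load-in ends at 1:46 PM + 427 min = 8:53 PM.
The headliner is bounded by load-in, so the earliest it can start is 8:53 PM.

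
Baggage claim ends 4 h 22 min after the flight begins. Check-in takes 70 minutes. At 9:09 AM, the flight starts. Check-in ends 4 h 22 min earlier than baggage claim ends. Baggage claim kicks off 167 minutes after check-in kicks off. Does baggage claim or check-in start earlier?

Baggage claim ends at 9:09 AM + 262 min = 1:31 PM.
Check-in ends at 1:31 PM − 262 min = 9:09 AM.
Check-in starts at 9:09 AM − 70 min = 7:59 AM.
Baggage claim starts at 7:59 AM + 167 min = 10:46 AM.
Baggage claim starts at 10:46 AM and check-in starts at 7:59 AM, so check-in is first.

check-in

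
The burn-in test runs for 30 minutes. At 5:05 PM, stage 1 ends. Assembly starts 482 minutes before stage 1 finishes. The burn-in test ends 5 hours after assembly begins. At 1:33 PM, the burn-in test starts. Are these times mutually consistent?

Assembly starts at 5:05 PM − 482 min = 9:03 AM.
The burn-in test ends at 9:03 AM + 300 min = 2:03 PM.
The burn-in test starts at 2:03 PM − 30 min = 1:33 PM.
That matches the stated 1:33 PM, so the schedule is consistent.

Yes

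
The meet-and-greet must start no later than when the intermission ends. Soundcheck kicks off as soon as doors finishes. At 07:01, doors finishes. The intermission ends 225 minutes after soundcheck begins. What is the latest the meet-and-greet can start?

10:46

Soundcheck starts at 07:01.
The intermission ends at 07:01 + 225 min = 10:46.
The meet-and-greet is bounded by the intermission, so the latest it can start is 10:46.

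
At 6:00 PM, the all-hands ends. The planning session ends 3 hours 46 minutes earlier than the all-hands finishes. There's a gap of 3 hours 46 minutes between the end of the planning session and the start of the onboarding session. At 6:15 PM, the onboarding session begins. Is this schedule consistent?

The planning session ends at 6:00 PM − 226 min = 2:14 PM.
The onboarding session starts at 2:14 PM + 226 min = 6:00 PM.
But the onboarding session is also said to start at 6:15 PM — a 15-minute conflict.

No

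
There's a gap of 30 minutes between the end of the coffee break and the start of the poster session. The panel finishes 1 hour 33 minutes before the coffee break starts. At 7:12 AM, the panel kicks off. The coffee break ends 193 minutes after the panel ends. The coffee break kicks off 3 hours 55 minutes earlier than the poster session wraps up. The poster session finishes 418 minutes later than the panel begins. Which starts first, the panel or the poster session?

The poster session ends at 7:12 AM + 418 min = 2:10 PM.
The coffee break starts at 2:10 PM − 235 min = 10:15 AM.
The panel ends at 10:15 AM − 93 min = 8:42 AM.
The coffee break ends at 8:42 AM + 193 min = 11:55 AM.
The poster session starts at 11:55 AM + 30 min = 12:25 PM.
The panel starts at 7:12 AM and the poster session starts at 12:25 PM, so the panel is first.

the panel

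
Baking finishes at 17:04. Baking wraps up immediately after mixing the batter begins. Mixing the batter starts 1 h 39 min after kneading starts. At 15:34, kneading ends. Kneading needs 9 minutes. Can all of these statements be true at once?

Yes

Kneading starts at 15:34 − 9 min = 15:25.
Mixing the batter starts at 15:25 + 99 min = 17:04.
So baking ends at 17:04.
That matches the stated 17:04, so the schedule is consistent.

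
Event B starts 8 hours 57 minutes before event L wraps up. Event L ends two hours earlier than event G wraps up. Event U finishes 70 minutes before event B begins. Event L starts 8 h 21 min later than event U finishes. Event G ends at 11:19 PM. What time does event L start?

Event L ends at 11:19 PM − 120 min = 9:19 PM.
Event B starts at 9:19 PM − 537 min = 12:22 PM.
Event U ends at 12:22 PM − 70 min = 11:12 AM.
Event L starts at 11:12 AM + 501 min = 7:33 PM.

7:33 PM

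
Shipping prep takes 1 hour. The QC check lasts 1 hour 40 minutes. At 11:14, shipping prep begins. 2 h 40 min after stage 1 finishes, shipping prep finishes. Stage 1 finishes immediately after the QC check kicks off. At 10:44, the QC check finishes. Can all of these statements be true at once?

The QC check starts at 10:44 − 100 min = 09:04.
So stage 1 ends at 09:04.
Shipping prep ends at 09:04 + 160 min = 11:44.
Shipping prep starts at 11:44 − 60 min = 10:44.
But shipping prep is also said to start at 11:14 — a 30-minute conflict.

No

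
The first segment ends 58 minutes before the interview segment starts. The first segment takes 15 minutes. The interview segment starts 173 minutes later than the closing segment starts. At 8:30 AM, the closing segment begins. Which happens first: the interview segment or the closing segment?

the closing segment

The interview segment starts at 8:30 AM + 173 min = 11:23 AM.
The interview segment starts at 11:23 AM and the closing segment starts at 8:30 AM, so the closing segment is first.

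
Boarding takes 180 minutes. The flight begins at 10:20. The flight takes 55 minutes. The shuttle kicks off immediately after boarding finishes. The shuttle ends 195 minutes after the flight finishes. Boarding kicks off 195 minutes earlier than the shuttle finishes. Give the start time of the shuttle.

14:15

The flight ends at 10:20 + 55 min = 11:15.
The shuttle ends at 11:15 + 195 min = 14:30.
Boarding starts at 14:30 − 195 min = 11:15.
Boarding ends at 11:15 + 180 min = 14:15.
So the shuttle starts at 14:15.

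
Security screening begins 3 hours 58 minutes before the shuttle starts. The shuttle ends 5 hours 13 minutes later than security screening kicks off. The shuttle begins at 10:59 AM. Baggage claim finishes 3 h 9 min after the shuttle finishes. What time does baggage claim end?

Security screening starts at 10:59 AM − 238 min = 7:01 AM.
The shuttle ends at 7:01 AM + 313 min = 12:14 PM.
Baggage claim ends at 12:14 PM + 189 min = 3:23 PM.

3:23 PM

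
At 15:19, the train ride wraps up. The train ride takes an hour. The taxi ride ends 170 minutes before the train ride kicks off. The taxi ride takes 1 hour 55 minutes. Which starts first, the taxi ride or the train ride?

the taxi ride

The train ride starts at 15:19 − 60 min = 14:19.
The taxi ride ends at 14:19 − 170 min = 11:29.
The taxi ride starts at 11:29 − 115 min = 09:34.
The taxi ride starts at 09:34 and the train ride starts at 14:19, so the taxi ride is first.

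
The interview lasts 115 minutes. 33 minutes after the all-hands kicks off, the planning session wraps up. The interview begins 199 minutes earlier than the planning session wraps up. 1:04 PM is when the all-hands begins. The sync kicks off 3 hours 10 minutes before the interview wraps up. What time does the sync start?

9:03 AM

The planning session ends at 1:04 PM + 33 min = 1:37 PM.
The interview starts at 1:37 PM − 199 min = 10:18 AM.
The interview ends at 10:18 AM + 115 min = 12:13 PM.
The sync starts at 12:13 PM − 190 min = 9:03 AM.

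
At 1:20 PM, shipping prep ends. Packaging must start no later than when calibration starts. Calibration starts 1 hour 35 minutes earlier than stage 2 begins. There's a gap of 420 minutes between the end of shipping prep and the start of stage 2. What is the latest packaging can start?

6:45 PM

Stage 2 starts at 1:20 PM + 420 min = 8:20 PM.
Calibration starts at 8:20 PM − 95 min = 6:45 PM.
Packaging is bounded by calibration, so the latest it can start is 6:45 PM.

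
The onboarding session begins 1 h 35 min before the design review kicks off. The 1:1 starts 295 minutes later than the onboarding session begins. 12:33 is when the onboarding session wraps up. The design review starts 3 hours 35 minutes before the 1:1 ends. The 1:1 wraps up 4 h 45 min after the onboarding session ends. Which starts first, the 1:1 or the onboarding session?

The 1:1 ends at 12:33 + 285 min = 17:18.
The design review starts at 17:18 − 215 min = 13:43.
The onboarding session starts at 13:43 − 95 min = 12:08.
The 1:1 starts at 12:08 + 295 min = 17:03.
The 1:1 starts at 17:03 and the onboarding session starts at 12:08, so the onboarding session is first.

the onboarding session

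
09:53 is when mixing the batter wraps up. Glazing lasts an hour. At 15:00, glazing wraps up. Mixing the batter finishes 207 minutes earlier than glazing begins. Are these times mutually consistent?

Glazing starts at 15:00 − 60 min = 14:00.
Mixing the batter ends at 14:00 − 207 min = 10:33.
But mixing the batter is also said to end at 09:53 — a 40-minute conflict.

No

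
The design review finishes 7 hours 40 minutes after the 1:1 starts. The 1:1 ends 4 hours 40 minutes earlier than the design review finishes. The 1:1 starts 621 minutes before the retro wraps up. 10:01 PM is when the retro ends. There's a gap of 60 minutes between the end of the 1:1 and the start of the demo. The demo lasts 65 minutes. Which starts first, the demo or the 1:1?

The 1:1 starts at 10:01 PM − 621 min = 11:40 AM.
The design review ends at 11:40 AM + 460 min = 7:20 PM.
The 1:1 ends at 7:20 PM − 280 min = 2:40 PM.
The demo starts at 2:40 PM + 60 min = 3:40 PM.
The demo starts at 3:40 PM and the 1:1 starts at 11:40 AM, so the 1:1 is first.

the 1:1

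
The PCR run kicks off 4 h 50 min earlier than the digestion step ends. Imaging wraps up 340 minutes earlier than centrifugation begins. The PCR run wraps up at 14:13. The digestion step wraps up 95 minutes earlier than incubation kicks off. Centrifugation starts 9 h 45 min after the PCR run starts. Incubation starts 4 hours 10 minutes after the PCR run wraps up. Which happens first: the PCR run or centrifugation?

the PCR run

Incubation starts at 14:13 + 250 min = 18:23.
The digestion step ends at 18:23 − 95 min = 16:48.
The PCR run starts at 16:48 − 290 min = 11:58.
Centrifugation starts at 11:58 + 585 min = 21:43.
The PCR run starts at 11:58 and centrifugation starts at 21:43, so the PCR run is first.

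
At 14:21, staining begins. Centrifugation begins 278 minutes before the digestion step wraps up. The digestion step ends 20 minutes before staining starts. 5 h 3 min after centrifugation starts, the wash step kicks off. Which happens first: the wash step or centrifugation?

The digestion step ends at 14:21 − 20 min = 14:01.
Centrifugation starts at 14:01 − 278 min = 09:23.
The wash step starts at 09:23 + 303 min = 14:26.
The wash step starts at 14:26 and centrifugation starts at 09:23, so centrifugation is first.

centrifugation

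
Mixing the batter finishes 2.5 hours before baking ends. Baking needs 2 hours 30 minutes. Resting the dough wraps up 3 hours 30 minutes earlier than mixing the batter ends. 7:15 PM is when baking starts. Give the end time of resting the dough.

Baking ends at 7:15 PM + 150 min = 9:45 PM.
Mixing the batter ends at 9:45 PM − 150 min = 7:15 PM.
Resting the dough ends at 7:15 PM − 210 min = 3:45 PM.

3:45 PM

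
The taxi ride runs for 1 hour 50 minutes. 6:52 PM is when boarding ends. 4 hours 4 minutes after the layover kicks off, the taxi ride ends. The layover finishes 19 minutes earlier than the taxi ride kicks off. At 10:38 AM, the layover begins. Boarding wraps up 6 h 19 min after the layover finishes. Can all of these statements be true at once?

The taxi ride ends at 10:38 AM + 244 min = 2:42 PM.
The taxi ride starts at 2:42 PM − 110 min = 12:52 PM.
The layover ends at 12:52 PM − 19 min = 12:33 PM.
Boarding ends at 12:33 PM + 379 min = 6:52 PM.
That matches the stated 6:52 PM, so the schedule is consistent.

Yes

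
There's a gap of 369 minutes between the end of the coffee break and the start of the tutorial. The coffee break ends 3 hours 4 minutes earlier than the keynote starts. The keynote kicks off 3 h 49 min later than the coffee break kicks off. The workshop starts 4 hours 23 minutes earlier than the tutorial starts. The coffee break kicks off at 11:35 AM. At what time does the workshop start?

The keynote starts at 11:35 AM + 229 min = 3:24 PM.
The coffee break ends at 3:24 PM − 184 min = 12:20 PM.
The tutorial starts at 12:20 PM + 369 min = 6:29 PM.
The workshop starts at 6:29 PM − 263 min = 2:06 PM.

2:06 PM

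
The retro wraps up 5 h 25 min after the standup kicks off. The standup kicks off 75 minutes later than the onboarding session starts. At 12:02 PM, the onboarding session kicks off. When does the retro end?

6:42 PM

The standup starts at 12:02 PM + 75 min = 1:17 PM.
The retro ends at 1:17 PM + 325 min = 6:42 PM.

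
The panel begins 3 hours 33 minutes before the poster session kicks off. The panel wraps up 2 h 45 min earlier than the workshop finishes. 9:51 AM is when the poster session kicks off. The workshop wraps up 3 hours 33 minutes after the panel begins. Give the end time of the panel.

The panel starts at 9:51 AM − 213 min = 6:18 AM.
The workshop ends at 6:18 AM + 213 min = 9:51 AM.
The panel ends at 9:51 AM − 165 min = 7:06 AM.

7:06 AM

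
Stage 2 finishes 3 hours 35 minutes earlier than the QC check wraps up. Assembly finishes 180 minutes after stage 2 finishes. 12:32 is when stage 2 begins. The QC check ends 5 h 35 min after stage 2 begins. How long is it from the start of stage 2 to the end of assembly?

The QC check ends at 12:32 + 335 min = 18:07.
Stage 2 ends at 18:07 − 215 min = 14:32.
Assembly ends at 14:32 + 180 min = 17:32.
From 12:32 to 17:32 is 5 hours.

5 hours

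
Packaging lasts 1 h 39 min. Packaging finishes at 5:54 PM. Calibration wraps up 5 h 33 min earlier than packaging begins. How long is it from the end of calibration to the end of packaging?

7 h 12 min

Packaging starts at 5:54 PM − 99 min = 4:15 PM.
Calibration ends at 4:15 PM − 333 min = 10:42 AM.
From 10:42 AM to 5:54 PM is 7 h 12 min.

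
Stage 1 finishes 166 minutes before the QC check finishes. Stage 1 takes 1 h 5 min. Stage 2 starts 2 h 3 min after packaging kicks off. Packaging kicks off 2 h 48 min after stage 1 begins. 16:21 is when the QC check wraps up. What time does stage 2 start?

17:21

Stage 1 ends at 16:21 − 166 min = 13:35.
Stage 1 starts at 13:35 − 65 min = 12:30.
Packaging starts at 12:30 + 168 min = 15:18.
Stage 2 starts at 15:18 + 123 min = 17:21.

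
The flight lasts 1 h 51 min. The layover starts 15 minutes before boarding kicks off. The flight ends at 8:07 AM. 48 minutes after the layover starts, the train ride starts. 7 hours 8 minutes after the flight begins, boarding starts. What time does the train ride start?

1:57 PM

The flight starts at 8:07 AM − 111 min = 6:16 AM.
Boarding starts at 6:16 AM + 428 min = 1:24 PM.
The layover starts at 1:24 PM − 15 min = 1:09 PM.
The train ride starts at 1:09 PM + 48 min = 1:57 PM.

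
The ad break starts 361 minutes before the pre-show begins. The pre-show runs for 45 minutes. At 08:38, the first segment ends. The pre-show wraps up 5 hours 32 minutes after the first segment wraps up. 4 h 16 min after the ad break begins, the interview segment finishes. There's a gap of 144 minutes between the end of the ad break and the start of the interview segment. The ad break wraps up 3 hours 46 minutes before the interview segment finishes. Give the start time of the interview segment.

The pre-show ends at 08:38 + 332 min = 14:10.
The pre-show starts at 14:10 − 45 min = 13:25.
The ad break starts at 13:25 − 361 min = 07:24.
The interview segment ends at 07:24 + 256 min = 11:40.
The ad break ends at 11:40 − 226 min = 07:54.
The interview segment starts at 07:54 + 144 min = 10:18.

10:18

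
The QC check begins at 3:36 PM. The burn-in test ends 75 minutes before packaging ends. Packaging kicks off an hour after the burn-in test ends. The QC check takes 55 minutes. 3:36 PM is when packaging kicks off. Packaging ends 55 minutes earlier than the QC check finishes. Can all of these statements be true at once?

No

The QC check ends at 3:36 PM + 55 min = 4:31 PM.
Packaging ends at 4:31 PM − 55 min = 3:36 PM.
The burn-in test ends at 3:36 PM − 75 min = 2:21 PM.
Packaging starts at 2:21 PM + 60 min = 3:21 PM.
But packaging is also said to start at 3:36 PM — a 15-minute conflict.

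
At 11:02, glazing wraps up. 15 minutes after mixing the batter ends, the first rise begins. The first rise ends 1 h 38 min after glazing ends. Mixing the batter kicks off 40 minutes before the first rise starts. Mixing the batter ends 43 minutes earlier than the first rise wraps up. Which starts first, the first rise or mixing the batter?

mixing the batter

The first rise ends at 11:02 + 98 min = 12:40.
Mixing the batter ends at 12:40 − 43 min = 11:57.
The first rise starts at 11:57 + 15 min = 12:12.
Mixing the batter starts at 12:12 − 40 min = 11:32.
The first rise starts at 12:12 and mixing the batter starts at 11:32, so mixing the batter is first.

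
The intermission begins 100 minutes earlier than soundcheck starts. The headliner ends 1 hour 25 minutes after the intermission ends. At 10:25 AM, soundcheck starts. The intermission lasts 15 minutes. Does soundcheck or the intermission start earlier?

The intermission starts at 10:25 AM − 100 min = 8:45 AM.
Soundcheck starts at 10:25 AM and the intermission starts at 8:45 AM, so the intermission is first.

the intermission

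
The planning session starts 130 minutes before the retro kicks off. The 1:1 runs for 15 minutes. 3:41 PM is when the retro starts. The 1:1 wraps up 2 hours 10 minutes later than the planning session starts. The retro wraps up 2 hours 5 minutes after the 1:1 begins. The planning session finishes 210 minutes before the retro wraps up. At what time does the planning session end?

2:01 PM

The planning session starts at 3:41 PM − 130 min = 1:31 PM.
The 1:1 ends at 1:31 PM + 130 min = 3:41 PM.
The 1:1 starts at 3:41 PM − 15 min = 3:26 PM.
The retro ends at 3:26 PM + 125 min = 5:31 PM.
The planning session ends at 5:31 PM − 210 min = 2:01 PM.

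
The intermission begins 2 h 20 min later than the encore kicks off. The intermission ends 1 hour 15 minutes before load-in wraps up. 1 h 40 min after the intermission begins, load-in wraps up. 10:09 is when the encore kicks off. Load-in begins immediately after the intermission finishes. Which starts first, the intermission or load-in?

The intermission starts at 10:09 + 140 min = 12:29.
Load-in ends at 12:29 + 100 min = 14:09.
The intermission ends at 14:09 − 75 min = 12:54.
So load-in starts at 12:54.
The intermission starts at 12:29 and load-in starts at 12:54, so the intermission is first.

the intermission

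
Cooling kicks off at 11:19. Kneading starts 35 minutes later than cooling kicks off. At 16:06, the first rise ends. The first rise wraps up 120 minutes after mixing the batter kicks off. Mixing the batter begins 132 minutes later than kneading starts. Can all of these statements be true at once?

Kneading starts at 11:19 + 35 min = 11:54.
Mixing the batter starts at 11:54 + 132 min = 14:06.
The first rise ends at 14:06 + 120 min = 16:06.
That matches the stated 16:06, so the schedule is consistent.

Yes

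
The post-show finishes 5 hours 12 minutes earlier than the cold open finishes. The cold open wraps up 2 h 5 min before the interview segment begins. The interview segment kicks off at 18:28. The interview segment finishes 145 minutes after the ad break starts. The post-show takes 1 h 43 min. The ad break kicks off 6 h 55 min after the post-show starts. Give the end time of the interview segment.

The cold open ends at 18:28 − 125 min = 16:23.
The post-show ends at 16:23 − 312 min = 11:11.
The post-show starts at 11:11 − 103 min = 09:28.
The ad break starts at 09:28 + 415 min = 16:23.
The interview segment ends at 16:23 + 145 min = 18:48.

18:48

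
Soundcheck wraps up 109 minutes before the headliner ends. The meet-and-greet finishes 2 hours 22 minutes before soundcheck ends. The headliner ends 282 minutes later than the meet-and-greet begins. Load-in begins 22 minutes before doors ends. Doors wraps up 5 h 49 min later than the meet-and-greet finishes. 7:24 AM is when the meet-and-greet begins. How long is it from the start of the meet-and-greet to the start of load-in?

5 h 58 min

The headliner ends at 7:24 AM + 282 min = 12:06 PM.
Soundcheck ends at 12:06 PM − 109 min = 10:17 AM.
The meet-and-greet ends at 10:17 AM − 142 min = 7:55 AM.
Doors ends at 7:55 AM + 349 min = 1:44 PM.
Load-in starts at 1:44 PM − 22 min = 1:22 PM.
From 7:24 AM to 1:22 PM is 5 h 58 min.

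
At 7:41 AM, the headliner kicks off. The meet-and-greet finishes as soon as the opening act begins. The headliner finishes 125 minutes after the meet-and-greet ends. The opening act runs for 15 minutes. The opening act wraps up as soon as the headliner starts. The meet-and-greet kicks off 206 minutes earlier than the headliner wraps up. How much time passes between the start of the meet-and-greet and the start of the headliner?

1 h 36 min

The opening act ends at 7:41 AM.
The opening act starts at 7:41 AM − 15 min = 7:26 AM.
So the meet-and-greet ends at 7:26 AM.
The headliner ends at 7:26 AM + 125 min = 9:31 AM.
The meet-and-greet starts at 9:31 AM − 206 min = 6:05 AM.
From 6:05 AM to 7:41 AM is 1 h 36 min.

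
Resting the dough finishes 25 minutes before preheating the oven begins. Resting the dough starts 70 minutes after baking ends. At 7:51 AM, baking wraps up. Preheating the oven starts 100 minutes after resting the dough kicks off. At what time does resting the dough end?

10:16 AM

Resting the dough starts at 7:51 AM + 70 min = 9:01 AM.
Preheating the oven starts at 9:01 AM + 100 min = 10:41 AM.
Resting the dough ends at 10:41 AM − 25 min = 10:16 AM.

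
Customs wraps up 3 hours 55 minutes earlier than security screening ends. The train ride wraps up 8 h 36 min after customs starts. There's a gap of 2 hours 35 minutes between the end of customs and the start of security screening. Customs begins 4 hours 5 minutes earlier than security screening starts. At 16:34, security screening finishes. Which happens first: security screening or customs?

customs

Customs ends at 16:34 − 235 min = 12:39.
Security screening starts at 12:39 + 155 min = 15:14.
Customs starts at 15:14 − 245 min = 11:09.
Security screening starts at 15:14 and customs starts at 11:09, so customs is first.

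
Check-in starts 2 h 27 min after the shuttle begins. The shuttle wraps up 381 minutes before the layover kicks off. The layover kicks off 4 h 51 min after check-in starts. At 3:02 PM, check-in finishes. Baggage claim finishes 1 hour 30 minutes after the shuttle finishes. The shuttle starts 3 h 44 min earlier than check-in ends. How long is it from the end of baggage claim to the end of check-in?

The shuttle starts at 3:02 PM − 224 min = 11:18 AM.
Check-in starts at 11:18 AM + 147 min = 1:45 PM.
The layover starts at 1:45 PM + 291 min = 6:36 PM.
The shuttle ends at 6:36 PM − 381 min = 12:15 PM.
Baggage claim ends at 12:15 PM + 90 min = 1:45 PM.
From 1:45 PM to 3:02 PM is 1 h 17 min.

1 h 17 min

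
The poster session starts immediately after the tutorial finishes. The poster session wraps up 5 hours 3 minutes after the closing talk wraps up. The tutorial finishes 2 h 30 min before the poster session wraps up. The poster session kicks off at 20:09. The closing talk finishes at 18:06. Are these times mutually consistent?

The poster session ends at 18:06 + 303 min = 23:09.
The tutorial ends at 23:09 − 150 min = 20:39.
So the poster session starts at 20:39.
But the poster session is also said to start at 20:09 — a 30-minute conflict.

No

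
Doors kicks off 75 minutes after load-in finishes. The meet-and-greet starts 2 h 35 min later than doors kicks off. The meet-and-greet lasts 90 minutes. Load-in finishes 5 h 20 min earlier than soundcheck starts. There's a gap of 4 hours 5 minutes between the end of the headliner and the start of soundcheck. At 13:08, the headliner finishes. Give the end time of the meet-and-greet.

Soundcheck starts at 13:08 + 245 min = 17:13.
Load-in ends at 17:13 − 320 min = 11:53.
Doors starts at 11:53 + 75 min = 13:08.
The meet-and-greet starts at 13:08 + 155 min = 15:43.
The meet-and-greet ends at 15:43 + 90 min = 17:13.

17:13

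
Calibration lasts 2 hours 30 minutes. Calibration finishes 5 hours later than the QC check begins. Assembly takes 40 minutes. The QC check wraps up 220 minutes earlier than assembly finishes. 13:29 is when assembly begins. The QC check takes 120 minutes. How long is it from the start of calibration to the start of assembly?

Assembly ends at 13:29 + 40 min = 14:09.
The QC check ends at 14:09 − 220 min = 10:29.
The QC check starts at 10:29 − 120 min = 08:29.
Calibration ends at 08:29 + 300 min = 13:29.
Calibration starts at 13:29 − 150 min = 10:59.
From 10:59 to 13:29 is 150 minutes.

150 minutes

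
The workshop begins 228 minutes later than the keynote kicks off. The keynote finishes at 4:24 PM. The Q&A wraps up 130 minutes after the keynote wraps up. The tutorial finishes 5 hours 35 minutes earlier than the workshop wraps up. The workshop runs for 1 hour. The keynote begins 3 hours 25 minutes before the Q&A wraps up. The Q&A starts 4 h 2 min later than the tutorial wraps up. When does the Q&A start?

6:24 PM

The Q&A ends at 4:24 PM + 130 min = 6:34 PM.
The keynote starts at 6:34 PM − 205 min = 3:09 PM.
The workshop starts at 3:09 PM + 228 min = 6:57 PM.
The workshop ends at 6:57 PM + 60 min = 7:57 PM.
The tutorial ends at 7:57 PM − 335 min = 2:22 PM.
The Q&A starts at 2:22 PM + 242 min = 6:24 PM.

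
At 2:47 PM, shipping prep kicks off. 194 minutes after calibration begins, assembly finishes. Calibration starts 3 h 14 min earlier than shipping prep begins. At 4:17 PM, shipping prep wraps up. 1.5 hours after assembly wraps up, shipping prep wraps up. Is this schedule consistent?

Calibration starts at 2:47 PM − 194 min = 11:33 AM.
Assembly ends at 11:33 AM + 194 min = 2:47 PM.
Shipping prep ends at 2:47 PM + 90 min = 4:17 PM.
That matches the stated 4:17 PM, so the schedule is consistent.

Yes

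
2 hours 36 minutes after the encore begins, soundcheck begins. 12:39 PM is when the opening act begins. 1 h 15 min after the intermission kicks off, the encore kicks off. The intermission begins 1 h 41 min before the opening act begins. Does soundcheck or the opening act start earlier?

the opening act

The intermission starts at 12:39 PM − 101 min = 10:58 AM.
The encore starts at 10:58 AM + 75 min = 12:13 PM.
Soundcheck starts at 12:13 PM + 156 min = 2:49 PM.
Soundcheck starts at 2:49 PM and the opening act starts at 12:39 PM, so the opening act is first.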